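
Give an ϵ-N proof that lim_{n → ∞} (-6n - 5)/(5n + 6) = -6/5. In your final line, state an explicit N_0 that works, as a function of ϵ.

N_0 = (11/25)/ϵ

Suppose ϵ > 0. For n ≥ 1, |(-6n - 5)/(5n + 6) + 6/5| = |11|/(5(5n + 6)) = 11/(5(5n + 6)).
Since 5n + 6 ≥ 5n for n ≥ 1, this is ≤ 11/(5·5n) = (11/25)/n.
So |(-6n - 5)/(5n + 6) + 6/5| < ϵ whenever n > (11/25)/ϵ.
Take N_0 = (11/25)/ϵ. If n > N_0 then |(-6n - 5)/(5n + 6) + 6/5| ≤ (11/25)/n < ϵ.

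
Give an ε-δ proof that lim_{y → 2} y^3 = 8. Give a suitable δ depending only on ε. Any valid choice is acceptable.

δ = min(1, ε/19)

Let ε > 0 be given. We seek δ > 0 with 0 < |y − 2| < δ ⇒ |y^3 − 8| < ε.
Factor: y^3 − 8 = (y − 2)(y^2 + 2y + 4), so |y^3 − 8| = |y − 2|·|y^2 + 2y + 4|.
Impose δ ≤ 1 so that |y| < 3; then |y^2 + 2y + 4| ≤ 19.
Hence |y^3 − 8| ≤ 19|y − 2|, which is < ε once |y − 2| < ε/19.
Take δ = min(1, ε/19). If 0 < |y − 2| < δ then both bounds hold and |y^3 − 8| ≤ 19|y − 2| < 19·(ε/19) = ε.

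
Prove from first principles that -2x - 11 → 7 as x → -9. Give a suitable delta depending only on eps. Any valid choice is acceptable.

delta = eps/2

Let eps > 0 be given. We need delta > 0 so that 0 < |x + 9| < delta implies |(-2x - 11) − 7| < eps.
|(-2x - 11) − 7| = |-2x - 18| = 2|x + 9|.
So 2|x + 9| < eps exactly when |x + 9| < eps/2.
Choosing delta = eps/2 gives |(-2x - 11) − 7| = 2|x + 9| < eps whenever |x + 9| < delta.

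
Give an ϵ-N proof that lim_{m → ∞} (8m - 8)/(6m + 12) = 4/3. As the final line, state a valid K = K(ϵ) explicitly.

Let ϵ > 0 be given. For m ≥ 1, |(8m - 8)/(6m + 12) − (4/3)| = |-144|/(6(6m + 12)) = 144/(6(6m + 12)).
Since 6m + 12 ≥ 6m for m ≥ 1, this is ≤ 144/(6·6m) = 4/m.
So |(8m - 8)/(6m + 12) − (4/3)| < ϵ whenever m > 4/ϵ.
Take K = 4/ϵ. If m > K then |(8m - 8)/(6m + 12) − (4/3)| ≤ 4/m < ϵ.

K = 4/ϵ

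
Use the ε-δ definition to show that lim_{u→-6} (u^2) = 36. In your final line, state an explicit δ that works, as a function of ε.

Suppose ε > 0. We seek δ > 0 with 0 < |u + 6| < δ ⇒ |u^2 − 36| < ε.
Factor: u^2 − 36 = (u + 6)(u - 6), so |u^2 − 36| = |u + 6|·|u - 6|.
Impose δ ≤ 1 so that |u| < 7; then |u - 6| ≤ 13.
Hence |u^2 − 36| ≤ 13|u + 6|, which is < ε once |u + 6| < ε/13.
Take δ = min(1, ε/13). If 0 < |u + 6| < δ then both bounds hold and |u^2 − 36| ≤ 13|u + 6| < 13·(ε/13) = ε.

δ = min(1, ε/13)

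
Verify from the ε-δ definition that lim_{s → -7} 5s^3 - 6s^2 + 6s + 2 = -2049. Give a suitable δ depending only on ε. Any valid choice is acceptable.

Let ε > 0. We want δ > 0 such that 0 < |s + 7| < δ implies |(5s^3 - 6s^2 + 6s + 2) + 2049| < ε.
(5s^3 - 6s^2 + 6s + 2) + 2049 = 5s^3 - 6s^2 + 6s + 2051 = (s + 7)(5s^2 - 41s + 293).
So |(5s^3 - 6s^2 + 6s + 2) + 2049| = |s + 7|·|5s^2 - 41s + 293|.
Assume first that |s + 7| < 1, so |s| < 8. Then |5s^2 - 41s + 293| ≤ 5·8^2 + 41·8 + 293 = 941.
Hence |(5s^3 - 6s^2 + 6s + 2) + 2049| ≤ 941|s + 7| < ε provided |s + 7| < ε/941.
Take δ = min(1, ε/941). Then 0 < |s + 7| < δ gives both |s + 7| < 1 and |s + 7| < ε/941, so |(5s^3 - 6s^2 + 6s + 2) + 2049| < ε.

δ = min(1, ε/941)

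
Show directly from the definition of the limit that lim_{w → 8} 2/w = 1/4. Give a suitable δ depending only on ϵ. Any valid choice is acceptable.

Let ϵ > 0. We seek δ > 0 such that 0 < |w − 8| < δ implies |2/w − (1/4)| < ϵ.
|2/w − (1/4)| = 2·|8 − w|/(8·|w|) = 2|w − 8|/(8|w|).
Require δ ≤ 4 so that |w| > 8 − 4 = 4, hence 8|w| > 32.
Then |2/w − (1/4)| < 2|w − 8|/32, which is < ϵ when |w − 8| < 16ϵ.
Take δ = min(4, 16ϵ). Then 0 < |w − 8| < δ gives both |w − 8| < 4 and |w − 8| < 16ϵ, so |2/w − (1/4)| < ϵ.

δ = min(4, 16ϵ)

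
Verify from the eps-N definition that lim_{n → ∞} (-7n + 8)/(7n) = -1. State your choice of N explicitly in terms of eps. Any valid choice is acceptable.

N = (8/7)/eps

Fix eps > 0. For n ≥ 1, |(-7n + 8)/(7n) + 1| = |56|/(7(7n)) = 56/(7(7n)).
Since 7n ≥ 7n for n ≥ 1, this is ≤ 56/(7·7n) = (8/7)/n.
So |(-7n + 8)/(7n) + 1| < eps whenever n > (8/7)/eps.
Take N = (8/7)/eps. If n > N then |(-7n + 8)/(7n) + 1| ≤ (8/7)/n < eps.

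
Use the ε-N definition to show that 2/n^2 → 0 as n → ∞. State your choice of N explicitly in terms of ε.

Let ε > 0 be given. For n ≥ 1, |2/n^2 − 0| = 2/n^2.
2/n^2 < ε ⇔ n^2 > 2/ε ⇔ n > (2/ε)^{1/2}.
Take N = (2/ε)^{1/2}. Then n > N implies 2/n^2 < ε.

N = (2/ε)^{1/2}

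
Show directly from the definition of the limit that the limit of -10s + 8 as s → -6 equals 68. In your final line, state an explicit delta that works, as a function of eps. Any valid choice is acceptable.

delta = eps/10

Let eps > 0. We need delta > 0 so that 0 < |s + 6| < delta implies |(-10s + 8) − 68| < eps.
|(-10s + 8) − 68| = |-10s - 60| = 10|s + 6|.
So 10|s + 6| < eps exactly when |s + 6| < eps/10.
Choosing delta = eps/10 gives |(-10s + 8) − 68| = 10|s + 6| < eps whenever |s + 6| < delta.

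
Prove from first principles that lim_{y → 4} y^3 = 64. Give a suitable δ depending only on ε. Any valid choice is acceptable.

Fix ε > 0. We seek δ > 0 with 0 < |y − 4| < δ ⇒ |y^3 − 64| < ε.
Factor: y^3 − 64 = (y − 4)(y^2 + 4y + 16), so |y^3 − 64| = |y − 4|·|y^2 + 4y + 16|.
Impose δ ≤ 2 so that |y| < 6; then |y^2 + 4y + 16| ≤ 76.
Hence |y^3 − 64| ≤ 76|y − 4|, which is < ε once |y − 4| < ε/76.
Take δ = min(2, ε/76). If 0 < |y − 4| < δ then both bounds hold and |y^3 − 64| ≤ 76|y − 4| < 76·(ε/76) = ε.

δ = min(2, ε/76)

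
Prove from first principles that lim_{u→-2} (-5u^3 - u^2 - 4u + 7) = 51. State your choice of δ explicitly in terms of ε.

δ = min(2, ε/138)

Let ε > 0. We want δ > 0 such that 0 < |u + 2| < δ implies |(-5u^3 - u^2 - 4u + 7) − 51| < ε.
(-5u^3 - u^2 - 4u + 7) − 51 = -5u^3 - u^2 - 4u - 44 = (u + 2)(-5u^2 + 9u - 22).
So |(-5u^3 - u^2 - 4u + 7) − 51| = |u + 2|·|-5u^2 + 9u - 22|.
Require δ ≤ 2. Then |u + 2| < 2 gives |u| < 4, and by the triangle inequality |-5u^2 + 9u - 22| ≤ 5·4^2 + 9·4 + 22 = 138.
Hence |(-5u^3 - u^2 - 4u + 7) − 51| ≤ 138|u + 2| < ε provided |u + 2| < ε/138.
Take δ = min(2, ε/138). Then 0 < |u + 2| < δ gives both |u + 2| < 2 and |u + 2| < ε/138, so |(-5u^3 - u^2 - 4u + 7) − 51| < ε.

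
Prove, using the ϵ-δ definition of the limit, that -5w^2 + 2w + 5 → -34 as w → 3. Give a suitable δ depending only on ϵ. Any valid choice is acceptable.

δ = min(1, ϵ/33)

Fix ϵ > 0. We want δ > 0 such that 0 < |w − 3| < δ implies |(-5w^2 + 2w + 5) + 34| < ϵ.
(-5w^2 + 2w + 5) + 34 = -5w^2 + 2w + 39 = (w − 3)(-5w - 13).
So |(-5w^2 + 2w + 5) + 34| = |w − 3|·|-5w - 13|.
Require δ ≤ 1. Then |w − 3| < 1 gives |w| < 4, and by the triangle inequality |-5w - 13| ≤ 5·4 + 13 = 33.
Hence |(-5w^2 + 2w + 5) + 34| ≤ 33|w − 3| < ϵ provided |w − 3| < ϵ/33.
Take δ = min(1, ϵ/33). Then 0 < |w − 3| < δ gives both |w − 3| < 1 and |w − 3| < ϵ/33, so |(-5w^2 + 2w + 5) + 34| < ϵ.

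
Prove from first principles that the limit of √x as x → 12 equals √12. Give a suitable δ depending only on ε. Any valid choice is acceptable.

δ = min(12, √12·ε)

Fix ε > 0. We want δ > 0 such that 0 < |x − 12| < δ implies |√x − √12| < ε.
Multiplying by the conjugate, |√x − √12| = |x − 12|/(√x + √12).
Restrict δ ≤ 12 so that |x − 12| < 12 forces x > 0, and then √x + √12 > √12.
Hence |√x − √12| < |x − 12|/√12, which is < ε once |x − 12| < √12·ε.
Take δ = min(12, √12·ε). If 0 < |x − 12| < δ then x > 0 and |√x − √12| < |x − 12|/√12 < ε.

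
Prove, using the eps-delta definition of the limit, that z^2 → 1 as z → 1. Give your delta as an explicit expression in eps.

Let eps > 0. We seek delta > 0 with 0 < |z − 1| < delta ⇒ |z^2 − 1| < eps.
Factor: z^2 − 1 = (z − 1)(z + 1), so |z^2 − 1| = |z − 1|·|z + 1|.
Impose delta ≤ 1 so that |z| < 2; then |z + 1| ≤ 3.
Hence |z^2 − 1| ≤ 3|z − 1|, which is < eps once |z − 1| < eps/3.
Take delta = min(1, eps/3). If 0 < |z − 1| < delta then both bounds hold and |z^2 − 1| ≤ 3|z − 1| < 3·(eps/3) = eps.

delta = min(1, eps/3)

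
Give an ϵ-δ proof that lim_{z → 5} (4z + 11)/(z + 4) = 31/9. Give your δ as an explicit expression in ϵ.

δ = min(9/2, (81/10)ϵ)

Fix ϵ > 0. We want δ > 0 with 0 < |z − 5| < δ ⇒ |(4z + 11)/(z + 4) − (31/9)| < ϵ.
Combining over a common denominator, (4z + 11)/(z + 4) − (31/9) = [(4z + 11)·9 − 31·(z + 4)] / [9·(z + 4)] = 5(z − 5) / (9(z + 4)).
So |(4z + 11)/(z + 4) − (31/9)| = 5|z − 5| / (9·|z + 4|).
Restrict δ ≤ 9/2. Then |z − 5| < 9/2 gives |z + 4| = |(z − 5) + 9| ≥ 9 − 9/2 = 9/2.
Hence |(4z + 11)/(z + 4) − (31/9)| < 5|z − 5|/(9·(9/2)) = (10/81)|z − 5|, which is < ϵ once |z − 5| < (81/10)ϵ.
Take δ = min(9/2, (81/10)ϵ). Then 0 < |z − 5| < δ forces both bounds, so |(4z + 11)/(z + 4) − (31/9)| < ϵ.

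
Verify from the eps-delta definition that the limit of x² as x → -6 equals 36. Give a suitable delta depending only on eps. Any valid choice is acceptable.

Fix eps > 0. We seek delta > 0 with 0 < |x + 6| < delta ⇒ |x² − 36| < eps.
Factor: x² − 36 = (x + 6)(x - 6), so |x² − 36| = |x + 6|·|x - 6|.
Impose delta ≤ 1 so that |x| < 7; then |x - 6| ≤ 13.
Hence |x² − 36| ≤ 13|x + 6|, which is < eps once |x + 6| < eps/13.
Take delta = min(1, eps/13). If 0 < |x + 6| < delta then both bounds hold and |x² − 36| ≤ 13|x + 6| < 13·(eps/13) = eps.

delta = min(1, eps/13)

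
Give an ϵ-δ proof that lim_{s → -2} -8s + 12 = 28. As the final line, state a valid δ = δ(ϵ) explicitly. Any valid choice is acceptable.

Suppose ϵ > 0. We need δ > 0 so that 0 < |s + 2| < δ implies |(-8s + 12) − 28| < ϵ.
|(-8s + 12) − 28| = |-8s - 16| = 8|s + 2|.
Thus it suffices that |s + 2| < ϵ/8.
Choosing δ = ϵ/8 gives |(-8s + 12) − 28| = 8|s + 2| < ϵ whenever |s + 2| < δ.

δ = ϵ/8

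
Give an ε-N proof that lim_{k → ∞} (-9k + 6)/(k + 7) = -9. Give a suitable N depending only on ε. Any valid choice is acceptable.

Fix ε > 0. For k ≥ 1, |(-9k + 6)/(k + 7) + 9| = |69|/((k + 7)) = 69/((k + 7)).
Since k + 7 ≥ k for k ≥ 1, this is ≤ 69/(k) = 69/k.
So |(-9k + 6)/(k + 7) + 9| < ε whenever k > 69/ε.
Take N = 69/ε. If k > N then |(-9k + 6)/(k + 7) + 9| ≤ 69/k < ε.

N = 69/ε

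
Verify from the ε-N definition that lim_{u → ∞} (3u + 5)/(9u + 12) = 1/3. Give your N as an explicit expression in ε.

Fix ε > 0. We seek N > 0 such that u > N implies |(3u + 5)/(9u + 12) − (1/3)| < ε.
(3u + 5)/(9u + 12) − (1/3) = (9(3u + 5) − 3(9u + 12)) / (9(9u + 12)) = 9/(9(9u + 12)).
For u > 0 we have 9u + 12 > 9u, so |(3u + 5)/(9u + 12) − (1/3)| = 9/(9(9u + 12)) < 9/(9·9u) = (1/9)/u.
Thus |(3u + 5)/(9u + 12) − (1/3)| < ε whenever u > (1/9)/ε.
Take N = (1/9)/ε. If u > N then |(3u + 5)/(9u + 12) − (1/3)| < (1/9)/u < ε.

N = (1/9)/ε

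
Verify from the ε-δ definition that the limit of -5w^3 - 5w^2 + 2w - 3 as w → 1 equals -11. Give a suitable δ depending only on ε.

δ = min(1, ε/48)

Fix ε > 0. We want δ > 0 such that 0 < |w − 1| < δ implies |(-5w^3 - 5w^2 + 2w - 3) + 11| < ε.
(-5w^3 - 5w^2 + 2w - 3) + 11 = -5w^3 - 5w^2 + 2w + 8 = (w − 1)(-5w^2 - 10w - 8).
So |(-5w^3 - 5w^2 + 2w - 3) + 11| = |w − 1|·|-5w^2 - 10w - 8|.
Require δ ≤ 1. Then |w − 1| < 1 gives |w| < 2, and by the triangle inequality |-5w^2 - 10w - 8| ≤ 5·2^2 + 10·2 + 8 = 48.
Hence |(-5w^3 - 5w^2 + 2w - 3) + 11| ≤ 48|w − 1| < ε provided |w − 1| < ε/48.
Take δ = min(1, ε/48). Then 0 < |w − 1| < δ gives both |w − 1| < 1 and |w − 1| < ε/48, so |(-5w^3 - 5w^2 + 2w - 3) + 11| < ε.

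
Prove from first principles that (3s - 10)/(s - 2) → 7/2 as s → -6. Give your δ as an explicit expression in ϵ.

Suppose ϵ > 0. We want δ > 0 with 0 < |s + 6| < δ ⇒ |(3s - 10)/(s - 2) − (7/2)| < ϵ.
Combining over a common denominator, (3s - 10)/(s - 2) − (7/2) = [(3s - 10)·(-8) − (-28)·(s - 2)] / [(-8)·(s - 2)] = 4(s + 6) / ((-8)(s - 2)).
So |(3s - 10)/(s - 2) − (7/2)| = 4|s + 6| / (8·|s − 2|).
Require δ ≤ 4, so |s − 2| ≥ |-8| − |s + 6| > 8 − 4 = 4.
Hence |(3s - 10)/(s - 2) − (7/2)| < 4|s + 6|/(8·4) = (1/8)|s + 6|, which is < ϵ once |s + 6| < 8ϵ.
Take δ = min(4, 8ϵ). Then 0 < |s + 6| < δ forces both bounds, so |(3s - 10)/(s - 2) − (7/2)| < ϵ.

δ = min(4, 8ϵ)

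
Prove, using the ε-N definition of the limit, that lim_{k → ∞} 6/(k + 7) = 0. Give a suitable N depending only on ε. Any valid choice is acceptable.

N = 6/ε

Suppose ε > 0. For k ≥ 1, |6/(k + 7) − 0| = 6/(k + 7) ≤ 6/k.
We need 6/k < ε, i.e. k > 6/ε.
Take N = 6/ε. If k > N then |6/(k + 7)| ≤ 6/k < ε.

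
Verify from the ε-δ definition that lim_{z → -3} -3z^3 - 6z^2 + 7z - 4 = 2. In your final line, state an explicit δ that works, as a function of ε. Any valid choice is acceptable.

δ = min(1, ε/62)

Suppose ε > 0. We want δ > 0 such that 0 < |z + 3| < δ implies |(-3z^3 - 6z^2 + 7z - 4) − 2| < ε.
(-3z^3 - 6z^2 + 7z - 4) − 2 = -3z^3 - 6z^2 + 7z - 6 = (z + 3)(-3z^2 + 3z - 2).
So |(-3z^3 - 6z^2 + 7z - 4) − 2| = |z + 3|·|-3z^2 + 3z - 2|.
Assume first that |z + 3| < 1, so |z| < 4. Then |-3z^2 + 3z - 2| ≤ 3·4^2 + 3·4 + 2 = 62.
Hence |(-3z^3 - 6z^2 + 7z - 4) − 2| ≤ 62|z + 3| < ε provided |z + 3| < ε/62.
Take δ = min(1, ε/62). Then 0 < |z + 3| < δ gives both |z + 3| < 1 and |z + 3| < ε/62, so |(-3z^3 - 6z^2 + 7z - 4) − 2| < ε.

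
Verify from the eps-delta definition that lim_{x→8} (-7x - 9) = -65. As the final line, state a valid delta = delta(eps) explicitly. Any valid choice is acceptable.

Let eps > 0 be given. We need delta > 0 so that 0 < |x − 8| < delta implies |(-7x - 9) + 65| < eps.
Since (-7x - 9) + 65 = -7(x − 8), we have |(-7x - 9) + 65| = 7|x − 8|.
Thus it suffices that |x − 8| < eps/7.
Take delta = eps/7. If 0 < |x − 8| < delta then |(-7x - 9) + 65| = 7|x − 8| < 7·(eps/7) = eps.

delta = eps/7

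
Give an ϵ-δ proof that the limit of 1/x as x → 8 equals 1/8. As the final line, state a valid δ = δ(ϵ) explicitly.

δ = min(4, 32ϵ)

Let ϵ > 0 be given. We seek δ > 0 such that 0 < |x − 8| < δ implies |1/x − (1/8)| < ϵ.
|1/x − (1/8)| = |8 − x|/(8·|x|) = |x − 8|/(8|x|).
Restrict δ ≤ 4. Then |x − 8| < 4 gives |x| > 4, so 8|x| > 32.
Then |1/x − (1/8)| < |x − 8|/32, which is < ϵ when |x − 8| < 32ϵ.
Take δ = min(4, 32ϵ). Then 0 < |x − 8| < δ gives both |x − 8| < 4 and |x − 8| < 32ϵ, so |1/x − (1/8)| < ϵ.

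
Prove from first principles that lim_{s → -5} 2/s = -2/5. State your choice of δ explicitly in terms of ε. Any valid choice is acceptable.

δ = min(5/2, (25/4)ε)

Let ε > 0. We seek δ > 0 such that 0 < |s + 5| < δ implies |2/s + 2/5| < ε.
|2/s + 2/5| = 2·|-5 − s|/(5·|s|) = 2|s + 5|/(5|s|).
Require δ ≤ 5/2 so that |s| > 5 − 5/2 = 5/2, hence 5|s| > 25/2.
Then |2/s + 2/5| < 2|s + 5|/(25/2), which is < ε when |s + 5| < (25/4)ε.
Take δ = min(5/2, (25/4)ε). Then 0 < |s + 5| < δ gives both |s + 5| < 5/2 and |s + 5| < (25/4)ε, so |2/s + 2/5| < ε.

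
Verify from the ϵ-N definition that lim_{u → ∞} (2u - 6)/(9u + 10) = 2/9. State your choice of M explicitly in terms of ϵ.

Suppose ϵ > 0. We seek M > 0 such that u > M implies |(2u - 6)/(9u + 10) − (2/9)| < ϵ.
(2u - 6)/(9u + 10) − (2/9) = (9(2u - 6) − 2(9u + 10)) / (9(9u + 10)) = -74/(9(9u + 10)).
For u > 0 we have 9u + 10 > 9u, so |(2u - 6)/(9u + 10) − (2/9)| = 74/(9(9u + 10)) < 74/(9·9u) = (74/81)/u.
Thus |(2u - 6)/(9u + 10) − (2/9)| < ϵ whenever u > (74/81)/ϵ.
Take M = (74/81)/ϵ. If u > M then |(2u - 6)/(9u + 10) − (2/9)| < (74/81)/u < ϵ.

M = (74/81)/ϵ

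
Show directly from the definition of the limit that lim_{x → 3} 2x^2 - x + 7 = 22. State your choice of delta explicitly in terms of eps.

Suppose eps > 0. We want delta > 0 such that 0 < |x − 3| < delta implies |(2x^2 - x + 7) − 22| < eps.
(2x^2 - x + 7) − 22 = 2x^2 - x - 15 = (x − 3)(2x + 5).
So |(2x^2 - x + 7) − 22| = |x − 3|·|2x + 5|.
Assume first that |x − 3| < 1, so |x| < 4. Then |2x + 5| ≤ 2·4 + 5 = 13.
Hence |(2x^2 - x + 7) − 22| ≤ 13|x − 3| < eps provided |x − 3| < eps/13.
Choosing delta = min(1, eps/13) ensures both conditions, hence |(2x^2 - x + 7) − 22| < eps.

delta = min(1, eps/13)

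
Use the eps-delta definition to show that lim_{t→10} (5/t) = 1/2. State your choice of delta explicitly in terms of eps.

Let eps > 0 be given. We seek delta > 0 such that 0 < |t − 10| < delta implies |5/t − (1/2)| < eps.
|5/t − (1/2)| = 5·|10 − t|/(10·|t|) = 5|t − 10|/(10|t|).
Require delta ≤ 5 so that |t| > 10 − 5 = 5, hence 10|t| > 50.
Then |5/t − (1/2)| < 5|t − 10|/50, which is < eps when |t − 10| < 10eps.
Take delta = min(5, 10eps). Then 0 < |t − 10| < delta gives both |t − 10| < 5 and |t − 10| < 10eps, so |5/t − (1/2)| < eps.

delta = min(5, 10eps)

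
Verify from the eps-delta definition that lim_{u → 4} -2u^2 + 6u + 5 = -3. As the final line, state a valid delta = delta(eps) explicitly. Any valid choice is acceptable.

Let eps > 0. We want delta > 0 such that 0 < |u − 4| < delta implies |(-2u^2 + 6u + 5) + 3| < eps.
(-2u^2 + 6u + 5) + 3 = -2u^2 + 6u + 8 = (u − 4)(-2u - 2).
So |(-2u^2 + 6u + 5) + 3| = |u − 4|·|-2u - 2|.
Assume first that |u − 4| < 1, so |u| < 5. Then |-2u - 2| ≤ 2·5 + 2 = 12.
Hence |(-2u^2 + 6u + 5) + 3| ≤ 12|u − 4| < eps provided |u − 4| < eps/12.
Choosing delta = min(1, eps/12) ensures both conditions, hence |(-2u^2 + 6u + 5) + 3| < eps.

delta = min(1, eps/12)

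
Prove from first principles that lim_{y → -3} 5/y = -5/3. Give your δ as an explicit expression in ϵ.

δ = min(3/2, (9/10)ϵ)

Let ϵ > 0. We seek δ > 0 such that 0 < |y + 3| < δ implies |5/y + 5/3| < ϵ.
|5/y + 5/3| = 5·|-3 − y|/(3·|y|) = 5|y + 3|/(3|y|).
Require δ ≤ 3/2 so that |y| > 3 − 3/2 = 3/2, hence 3|y| > 9/2.
Then |5/y + 5/3| < 5|y + 3|/(9/2), which is < ϵ when |y + 3| < (9/10)ϵ.
Take δ = min(3/2, (9/10)ϵ). Then 0 < |y + 3| < δ gives both |y + 3| < 3/2 and |y + 3| < (9/10)ϵ, so |5/y + 5/3| < ϵ.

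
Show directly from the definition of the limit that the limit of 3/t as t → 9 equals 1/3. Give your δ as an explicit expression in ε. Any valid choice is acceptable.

Fix ε > 0. We seek δ > 0 such that 0 < |t − 9| < δ implies |3/t − (1/3)| < ε.
|3/t − (1/3)| = 3·|9 − t|/(9·|t|) = 3|t − 9|/(9|t|).
Require δ ≤ 9/2 so that |t| > 9 − 9/2 = 9/2, hence 9|t| > 81/2.
Then |3/t − (1/3)| < 3|t − 9|/(81/2), which is < ε when |t − 9| < (27/2)ε.
Take δ = min(9/2, (27/2)ε). Then 0 < |t − 9| < δ gives both |t − 9| < 9/2 and |t − 9| < (27/2)ε, so |3/t − (1/3)| < ε.

δ = min(9/2, (27/2)ε)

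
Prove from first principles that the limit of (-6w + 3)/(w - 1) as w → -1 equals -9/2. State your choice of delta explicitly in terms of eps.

Let eps > 0. We want delta > 0 with 0 < |w + 1| < delta ⇒ |(-6w + 3)/(w - 1) + 9/2| < eps.
Combining over a common denominator, (-6w + 3)/(w - 1) + 9/2 = [(-6w + 3)·(-2) − 9·(w - 1)] / [(-2)·(w - 1)] = 3(w + 1) / ((-2)(w - 1)).
So |(-6w + 3)/(w - 1) + 9/2| = 3|w + 1| / (2·|w − 1|).
Restrict delta ≤ 1. Then |w + 1| < 1 gives |w − 1| = |(w + 1) + (-2)| ≥ 2 − 1 = 1.
Hence |(-6w + 3)/(w - 1) + 9/2| < 3|w + 1|/(2·1) = (3/2)|w + 1|, which is < eps once |w + 1| < (2/3)eps.
Take delta = min(1, (2/3)eps). Then 0 < |w + 1| < delta forces both bounds, so |(-6w + 3)/(w - 1) + 9/2| < eps.

delta = min(1, (2/3)eps)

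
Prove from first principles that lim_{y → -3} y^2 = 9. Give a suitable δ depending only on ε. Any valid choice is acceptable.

δ = min(1, ε/7)

Let ε > 0 be given. We seek δ > 0 with 0 < |y + 3| < δ ⇒ |y^2 − 9| < ε.
Factor: y^2 − 9 = (y + 3)(y - 3), so |y^2 − 9| = |y + 3|·|y - 3|.
Restrict δ ≤ 1. Then |y + 3| < 1 gives |y| < 4, so by the triangle inequality |y - 3| ≤ 4 + 3 = 7.
Hence |y^2 − 9| ≤ 7|y + 3|, which is < ε once |y + 3| < ε/7.
Take δ = min(1, ε/7). If 0 < |y + 3| < δ then both bounds hold and |y^2 − 9| ≤ 7|y + 3| < 7·(ε/7) = ε.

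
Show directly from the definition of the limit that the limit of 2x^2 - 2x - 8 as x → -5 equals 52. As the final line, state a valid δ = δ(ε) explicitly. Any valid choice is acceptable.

δ = min(2, ε/26)

Let ε > 0. We want δ > 0 such that 0 < |x + 5| < δ implies |(2x^2 - 2x - 8) − 52| < ε.
(2x^2 - 2x - 8) − 52 = 2x^2 - 2x - 60 = (x + 5)(2x - 12).
So |(2x^2 - 2x - 8) − 52| = |x + 5|·|2x - 12|.
Require δ ≤ 2. Then |x + 5| < 2 gives |x| < 7, and by the triangle inequality |2x - 12| ≤ 2·7 + 12 = 26.
Hence |(2x^2 - 2x - 8) − 52| ≤ 26|x + 5| < ε provided |x + 5| < ε/26.
Choosing δ = min(2, ε/26) ensures both conditions, hence |(2x^2 - 2x - 8) − 52| < ε.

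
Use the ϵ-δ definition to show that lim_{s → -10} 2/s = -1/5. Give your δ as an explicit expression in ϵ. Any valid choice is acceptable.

Let ϵ > 0 be given. We seek δ > 0 such that 0 < |s + 10| < δ implies |2/s + 1/5| < ϵ.
|2/s + 1/5| = 2·|-10 − s|/(10·|s|) = 2|s + 10|/(10|s|).
Require δ ≤ 5 so that |s| > 10 − 5 = 5, hence 10|s| > 50.
Then |2/s + 1/5| < 2|s + 10|/50, which is < ϵ when |s + 10| < 25ϵ.
Take δ = min(5, 25ϵ). Then 0 < |s + 10| < δ gives both |s + 10| < 5 and |s + 10| < 25ϵ, so |2/s + 1/5| < ϵ.

δ = min(5, 25ϵ)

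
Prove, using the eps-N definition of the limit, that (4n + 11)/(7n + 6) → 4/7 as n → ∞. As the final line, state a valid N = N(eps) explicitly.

Fix eps > 0. For n ≥ 1, |(4n + 11)/(7n + 6) − (4/7)| = |53|/(7(7n + 6)) = 53/(7(7n + 6)).
Since 7n + 6 ≥ 7n for n ≥ 1, this is ≤ 53/(7·7n) = (53/49)/n.
So |(4n + 11)/(7n + 6) − (4/7)| < eps whenever n > (53/49)/eps.
Take N = (53/49)/eps. If n > N then |(4n + 11)/(7n + 6) − (4/7)| ≤ (53/49)/n < eps.

N = (53/49)/eps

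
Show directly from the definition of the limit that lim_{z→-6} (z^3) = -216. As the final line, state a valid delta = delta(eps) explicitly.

Let eps > 0. We seek delta > 0 with 0 < |z + 6| < delta ⇒ |z^3 + 216| < eps.
Factor: z^3 + 216 = (z + 6)(z^2 - 6z + 36), so |z^3 + 216| = |z + 6|·|z^2 - 6z + 36|.
Impose delta ≤ 1 so that |z| < 7; then |z^2 - 6z + 36| ≤ 127.
Hence |z^3 + 216| ≤ 127|z + 6|, which is < eps once |z + 6| < eps/127.
Take delta = min(1, eps/127). If 0 < |z + 6| < delta then both bounds hold and |z^3 + 216| ≤ 127|z + 6| < 127·(eps/127) = eps.

delta = min(1, eps/127)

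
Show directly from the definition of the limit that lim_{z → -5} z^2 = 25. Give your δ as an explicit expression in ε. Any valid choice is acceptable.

δ = min(2, ε/12)

Let ε > 0. We seek δ > 0 with 0 < |z + 5| < δ ⇒ |z^2 − 25| < ε.
Factor: z^2 − 25 = (z + 5)(z - 5), so |z^2 − 25| = |z + 5|·|z - 5|.
Restrict δ ≤ 2. Then |z + 5| < 2 gives |z| < 7, so by the triangle inequality |z - 5| ≤ 7 + 5 = 12.
Hence |z^2 − 25| ≤ 12|z + 5|, which is < ε once |z + 5| < ε/12.
Take δ = min(2, ε/12). If 0 < |z + 5| < δ then both bounds hold and |z^2 − 25| ≤ 12|z + 5| < 12·(ε/12) = ε.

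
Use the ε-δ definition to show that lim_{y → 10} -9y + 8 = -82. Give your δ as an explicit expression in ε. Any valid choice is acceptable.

Fix ε > 0. We need δ > 0 so that 0 < |y − 10| < δ implies |(-9y + 8) + 82| < ε.
|(-9y + 8) + 82| = |-9y + 90| = 9|y − 10|.
So 9|y − 10| < ε exactly when |y − 10| < ε/9.
Take δ = ε/9. If 0 < |y − 10| < δ then |(-9y + 8) + 82| = 9|y − 10| < 9·(ε/9) = ε.

δ = ε/9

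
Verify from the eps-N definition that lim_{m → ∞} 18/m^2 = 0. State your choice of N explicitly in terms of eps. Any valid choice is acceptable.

N = (18/eps)^{1/2}

Let eps > 0. For m ≥ 1, |18/m^2 − 0| = 18/m^2.
18/m^2 < eps ⇔ m^2 > 18/eps ⇔ m > (18/eps)^{1/2}.
Take N = (18/eps)^{1/2}. Then m > N implies 18/m^2 < eps.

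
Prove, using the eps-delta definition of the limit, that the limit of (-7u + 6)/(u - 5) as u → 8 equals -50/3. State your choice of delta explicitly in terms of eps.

delta = min(3/2, (9/58)eps)

Let eps > 0. We want delta > 0 with 0 < |u − 8| < delta ⇒ |(-7u + 6)/(u - 5) + 50/3| < eps.
Combining over a common denominator, (-7u + 6)/(u - 5) + 50/3 = [(-7u + 6)·3 − (-50)·(u - 5)] / [3·(u - 5)] = 29(u − 8) / (3(u - 5)).
So |(-7u + 6)/(u - 5) + 50/3| = 29|u − 8| / (3·|u − 5|).
Require delta ≤ 3/2, so |u − 5| ≥ |3| − |u − 8| > 3 − 3/2 = 3/2.
Hence |(-7u + 6)/(u - 5) + 50/3| < 29|u − 8|/(3·(3/2)) = (58/9)|u − 8|, which is < eps once |u − 8| < (9/58)eps.
Take delta = min(3/2, (9/58)eps). Then 0 < |u − 8| < delta forces both bounds, so |(-7u + 6)/(u - 5) + 50/3| < eps.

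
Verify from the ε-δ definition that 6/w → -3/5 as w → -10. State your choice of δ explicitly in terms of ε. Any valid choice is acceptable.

Let ε > 0 be given. We seek δ > 0 such that 0 < |w + 10| < δ implies |6/w + 3/5| < ε.
|6/w + 3/5| = 6·|-10 − w|/(10·|w|) = 6|w + 10|/(10|w|).
Restrict δ ≤ 5. Then |w + 10| < 5 gives |w| > 5, so 10|w| > 50.
Then |6/w + 3/5| < 6|w + 10|/50, which is < ε when |w + 10| < (25/3)ε.
Take δ = min(5, (25/3)ε). Then 0 < |w + 10| < δ gives both |w + 10| < 5 and |w + 10| < (25/3)ε, so |6/w + 3/5| < ε.

δ = min(5, (25/3)ε)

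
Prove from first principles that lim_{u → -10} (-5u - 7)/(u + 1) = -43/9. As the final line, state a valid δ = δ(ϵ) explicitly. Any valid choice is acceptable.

Let ϵ > 0. We want δ > 0 with 0 < |u + 10| < δ ⇒ |(-5u - 7)/(u + 1) + 43/9| < ϵ.
Combining over a common denominator, (-5u - 7)/(u + 1) + 43/9 = [(-5u - 7)·(-9) − 43·(u + 1)] / [(-9)·(u + 1)] = 2(u + 10) / ((-9)(u + 1)).
So |(-5u - 7)/(u + 1) + 43/9| = 2|u + 10| / (9·|u + 1|).
Restrict δ ≤ 9/2. Then |u + 10| < 9/2 gives |u + 1| = |(u + 10) + (-9)| ≥ 9 − 9/2 = 9/2.
Hence |(-5u - 7)/(u + 1) + 43/9| < 2|u + 10|/(9·(9/2)) = (4/81)|u + 10|, which is < ϵ once |u + 10| < (81/4)ϵ.
Take δ = min(9/2, (81/4)ϵ). Then 0 < |u + 10| < δ forces both bounds, so |(-5u - 7)/(u + 1) + 43/9| < ϵ.

δ = min(9/2, (81/4)ϵ)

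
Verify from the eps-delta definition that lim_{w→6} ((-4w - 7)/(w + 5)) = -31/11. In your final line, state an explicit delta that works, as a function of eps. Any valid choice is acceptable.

delta = min(11/2, (121/26)eps)

Let eps > 0 be given. We want delta > 0 with 0 < |w − 6| < delta ⇒ |(-4w - 7)/(w + 5) + 31/11| < eps.
Combining over a common denominator, (-4w - 7)/(w + 5) + 31/11 = [(-4w - 7)·11 − (-31)·(w + 5)] / [11·(w + 5)] = -13(w − 6) / (11(w + 5)).
So |(-4w - 7)/(w + 5) + 31/11| = 13|w − 6| / (11·|w + 5|).
Restrict delta ≤ 11/2. Then |w − 6| < 11/2 gives |w + 5| = |(w − 6) + 11| ≥ 11 − 11/2 = 11/2.
Hence |(-4w - 7)/(w + 5) + 31/11| < 13|w − 6|/(11·(11/2)) = (26/121)|w − 6|, which is < eps once |w − 6| < (121/26)eps.
Take delta = min(11/2, (121/26)eps). Then 0 < |w − 6| < delta forces both bounds, so |(-4w - 7)/(w + 5) + 31/11| < eps.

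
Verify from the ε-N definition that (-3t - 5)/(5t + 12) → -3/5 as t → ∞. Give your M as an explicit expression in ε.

M = (11/25)/ε

Suppose ε > 0. We seek M > 0 such that t > M implies |(-3t - 5)/(5t + 12) + 3/5| < ε.
(-3t - 5)/(5t + 12) + 3/5 = (5(-3t - 5) − (-3)(5t + 12)) / (5(5t + 12)) = 11/(5(5t + 12)).
For t > 0 we have 5t + 12 > 5t, so |(-3t - 5)/(5t + 12) + 3/5| = 11/(5(5t + 12)) < 11/(5·5t) = (11/25)/t.
Thus |(-3t - 5)/(5t + 12) + 3/5| < ε whenever t > (11/25)/ε.
Take M = (11/25)/ε. If t > M then |(-3t - 5)/(5t + 12) + 3/5| < (11/25)/t < ε.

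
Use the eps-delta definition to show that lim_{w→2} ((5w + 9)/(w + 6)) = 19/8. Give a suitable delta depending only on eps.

delta = min(4, (32/21)eps)

Let eps > 0 be given. We want delta > 0 with 0 < |w − 2| < delta ⇒ |(5w + 9)/(w + 6) − (19/8)| < eps.
Combining over a common denominator, (5w + 9)/(w + 6) − (19/8) = [(5w + 9)·8 − 19·(w + 6)] / [8·(w + 6)] = 21(w − 2) / (8(w + 6)).
So |(5w + 9)/(w + 6) − (19/8)| = 21|w − 2| / (8·|w + 6|).
Restrict delta ≤ 4. Then |w − 2| < 4 gives |w + 6| = |(w − 2) + 8| ≥ 8 − 4 = 4.
Hence |(5w + 9)/(w + 6) − (19/8)| < 21|w − 2|/(8·4) = (21/32)|w − 2|, which is < eps once |w − 2| < (32/21)eps.
Take delta = min(4, (32/21)eps). Then 0 < |w − 2| < delta forces both bounds, so |(5w + 9)/(w + 6) − (19/8)| < eps.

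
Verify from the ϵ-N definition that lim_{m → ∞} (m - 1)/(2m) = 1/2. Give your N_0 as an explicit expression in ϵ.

N_0 = (1/2)/ϵ

Fix ϵ > 0. For m ≥ 1, |(m - 1)/(2m) − (1/2)| = |-2|/(2(2m)) = 2/(2(2m)).
Since 2m ≥ 2m for m ≥ 1, this is ≤ 2/(2·2m) = (1/2)/m.
So |(m - 1)/(2m) − (1/2)| < ϵ whenever m > (1/2)/ϵ.
Take N_0 = (1/2)/ϵ. If m > N_0 then |(m - 1)/(2m) − (1/2)| ≤ (1/2)/m < ϵ.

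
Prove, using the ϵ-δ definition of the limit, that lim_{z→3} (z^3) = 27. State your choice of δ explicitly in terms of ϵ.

δ = min(2, ϵ/49)

Fix ϵ > 0. We seek δ > 0 with 0 < |z − 3| < δ ⇒ |z^3 − 27| < ϵ.
Factor: z^3 − 27 = (z − 3)(z^2 + 3z + 9), so |z^3 − 27| = |z − 3|·|z^2 + 3z + 9|.
Restrict δ ≤ 2. Then |z − 3| < 2 gives |z| < 5, so by the triangle inequality |z^2 + 3z + 9| ≤ 5^2 + 3·5 + 9 = 49.
Hence |z^3 − 27| ≤ 49|z − 3|, which is < ϵ once |z − 3| < ϵ/49.
Take δ = min(2, ϵ/49). If 0 < |z − 3| < δ then both bounds hold and |z^3 − 27| ≤ 49|z − 3| < 49·(ϵ/49) = ϵ.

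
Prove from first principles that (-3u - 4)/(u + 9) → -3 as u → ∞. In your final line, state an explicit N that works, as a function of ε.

N = 23/ε

Fix ε > 0. We seek N > 0 such that u > N implies |(-3u - 4)/(u + 9) + 3| < ε.
(-3u - 4)/(u + 9) + 3 = ((-3u - 4) − (-3)(u + 9)) / ((u + 9)) = 23/((u + 9)).
For u > 0 we have u + 9 > u, so |(-3u - 4)/(u + 9) + 3| = 23/((u + 9)) < 23/(u) = 23/u.
Thus |(-3u - 4)/(u + 9) + 3| < ε whenever u > 23/ε.
Take N = 23/ε. If u > N then |(-3u - 4)/(u + 9) + 3| < 23/u < ε.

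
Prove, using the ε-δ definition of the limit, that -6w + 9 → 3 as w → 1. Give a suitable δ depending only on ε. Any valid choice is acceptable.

δ = ε/6

Fix ε > 0. We need δ > 0 so that 0 < |w − 1| < δ implies |(-6w + 9) − 3| < ε.
|(-6w + 9) − 3| = |-6w + 6| = 6|w − 1|.
Thus it suffices that |w − 1| < ε/6.
Choosing δ = ε/6 gives |(-6w + 9) − 3| = 6|w − 1| < ε whenever |w − 1| < δ.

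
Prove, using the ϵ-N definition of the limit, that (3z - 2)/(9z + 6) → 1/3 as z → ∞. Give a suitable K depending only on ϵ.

Fix ϵ > 0. We seek K > 0 such that z > K implies |(3z - 2)/(9z + 6) − (1/3)| < ϵ.
(3z - 2)/(9z + 6) − (1/3) = (9(3z - 2) − 3(9z + 6)) / (9(9z + 6)) = -36/(9(9z + 6)).
For z > 0 we have 9z + 6 > 9z, so |(3z - 2)/(9z + 6) − (1/3)| = 36/(9(9z + 6)) < 36/(9·9z) = (4/9)/z.
Thus |(3z - 2)/(9z + 6) − (1/3)| < ϵ whenever z > (4/9)/ϵ.
Take K = (4/9)/ϵ. If z > K then |(3z - 2)/(9z + 6) − (1/3)| < (4/9)/z < ϵ.

K = (4/9)/ϵ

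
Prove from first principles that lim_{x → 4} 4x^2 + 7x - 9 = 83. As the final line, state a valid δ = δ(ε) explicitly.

Let ε > 0 be given. We want δ > 0 such that 0 < |x − 4| < δ implies |(4x^2 + 7x - 9) − 83| < ε.
(4x^2 + 7x - 9) − 83 = 4x^2 + 7x - 92 = (x − 4)(4x + 23).
So |(4x^2 + 7x - 9) − 83| = |x − 4|·|4x + 23|.
Require δ ≤ 2. Then |x − 4| < 2 gives |x| < 6, and by the triangle inequality |4x + 23| ≤ 4·6 + 23 = 47.
Hence |(4x^2 + 7x - 9) − 83| ≤ 47|x − 4| < ε provided |x − 4| < ε/47.
Take δ = min(2, ε/47). Then 0 < |x − 4| < δ gives both |x − 4| < 2 and |x − 4| < ε/47, so |(4x^2 + 7x - 9) − 83| < ε.

δ = min(2, ε/47)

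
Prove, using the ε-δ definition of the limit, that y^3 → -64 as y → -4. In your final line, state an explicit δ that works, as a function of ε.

Let ε > 0 be given. We seek δ > 0 with 0 < |y + 4| < δ ⇒ |y^3 + 64| < ε.
Factor: y^3 + 64 = (y + 4)(y^2 - 4y + 16), so |y^3 + 64| = |y + 4|·|y^2 - 4y + 16|.
Impose δ ≤ 2 so that |y| < 6; then |y^2 - 4y + 16| ≤ 76.
Hence |y^3 + 64| ≤ 76|y + 4|, which is < ε once |y + 4| < ε/76.
Take δ = min(2, ε/76). If 0 < |y + 4| < δ then both bounds hold and |y^3 + 64| ≤ 76|y + 4| < 76·(ε/76) = ε.

δ = min(2, ε/76)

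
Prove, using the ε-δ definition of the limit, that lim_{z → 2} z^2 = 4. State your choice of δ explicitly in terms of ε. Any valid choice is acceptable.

δ = min(1, ε/5)

Suppose ε > 0. We seek δ > 0 with 0 < |z − 2| < δ ⇒ |z^2 − 4| < ε.
Factor: z^2 − 4 = (z − 2)(z + 2), so |z^2 − 4| = |z − 2|·|z + 2|.
Restrict δ ≤ 1. Then |z − 2| < 1 gives |z| < 3, so by the triangle inequality |z + 2| ≤ 3 + 2 = 5.
Hence |z^2 − 4| ≤ 5|z − 2|, which is < ε once |z − 2| < ε/5.
Take δ = min(1, ε/5). If 0 < |z − 2| < δ then both bounds hold and |z^2 − 4| ≤ 5|z − 2| < 5·(ε/5) = ε.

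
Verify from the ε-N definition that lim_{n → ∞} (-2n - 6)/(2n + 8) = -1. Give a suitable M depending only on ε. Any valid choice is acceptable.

Fix ε > 0. For n ≥ 1, |(-2n - 6)/(2n + 8) + 1| = |4|/(2(2n + 8)) = 4/(2(2n + 8)).
Since 2n + 8 ≥ 2n for n ≥ 1, this is ≤ 4/(2·2n) = 1/n.
So |(-2n - 6)/(2n + 8) + 1| < ε whenever n > 1/ε.
Take M = 1/ε. If n > M then |(-2n - 6)/(2n + 8) + 1| ≤ 1/n < ε.

M = 1/ε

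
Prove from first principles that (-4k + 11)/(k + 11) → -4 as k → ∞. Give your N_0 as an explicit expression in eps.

N_0 = 55/eps

Let eps > 0. For k ≥ 1, |(-4k + 11)/(k + 11) + 4| = |55|/((k + 11)) = 55/((k + 11)).
Since k + 11 ≥ k for k ≥ 1, this is ≤ 55/(k) = 55/k.
So |(-4k + 11)/(k + 11) + 4| < eps whenever k > 55/eps.
Take N_0 = 55/eps. If k > N_0 then |(-4k + 11)/(k + 11) + 4| ≤ 55/k < eps.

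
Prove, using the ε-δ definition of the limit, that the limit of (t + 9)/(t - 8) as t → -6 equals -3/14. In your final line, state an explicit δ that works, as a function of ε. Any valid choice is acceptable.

Suppose ε > 0. We want δ > 0 with 0 < |t + 6| < δ ⇒ |(t + 9)/(t - 8) + 3/14| < ε.
Combining over a common denominator, (t + 9)/(t - 8) + 3/14 = [(t + 9)·(-14) − 3·(t - 8)] / [(-14)·(t - 8)] = -17(t + 6) / ((-14)(t - 8)).
So |(t + 9)/(t - 8) + 3/14| = 17|t + 6| / (14·|t − 8|).
Restrict δ ≤ 7. Then |t + 6| < 7 gives |t − 8| = |(t + 6) + (-14)| ≥ 14 − 7 = 7.
Hence |(t + 9)/(t - 8) + 3/14| < 17|t + 6|/(14·7) = (17/98)|t + 6|, which is < ε once |t + 6| < (98/17)ε.
Take δ = min(7, (98/17)ε). Then 0 < |t + 6| < δ forces both bounds, so |(t + 9)/(t - 8) + 3/14| < ε.

δ = min(7, (98/17)ε)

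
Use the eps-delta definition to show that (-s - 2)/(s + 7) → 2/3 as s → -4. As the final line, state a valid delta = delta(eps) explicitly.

Let eps > 0. We want delta > 0 with 0 < |s + 4| < delta ⇒ |(-s - 2)/(s + 7) − (2/3)| < eps.
Combining over a common denominator, (-s - 2)/(s + 7) − (2/3) = [(-s - 2)·3 − 2·(s + 7)] / [3·(s + 7)] = -5(s + 4) / (3(s + 7)).
So |(-s - 2)/(s + 7) − (2/3)| = 5|s + 4| / (3·|s + 7|).
Restrict delta ≤ 3/2. Then |s + 4| < 3/2 gives |s + 7| = |(s + 4) + 3| ≥ 3 − 3/2 = 3/2.
Hence |(-s - 2)/(s + 7) − (2/3)| < 5|s + 4|/(3·(3/2)) = (10/9)|s + 4|, which is < eps once |s + 4| < (9/10)eps.
Take delta = min(3/2, (9/10)eps). Then 0 < |s + 4| < delta forces both bounds, so |(-s - 2)/(s + 7) − (2/3)| < eps.

delta = min(3/2, (9/10)eps)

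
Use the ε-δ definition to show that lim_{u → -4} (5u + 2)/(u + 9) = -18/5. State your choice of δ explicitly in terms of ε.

δ = min(5/2, (25/86)ε)

Suppose ε > 0. We want δ > 0 with 0 < |u + 4| < δ ⇒ |(5u + 2)/(u + 9) + 18/5| < ε.
Combining over a common denominator, (5u + 2)/(u + 9) + 18/5 = [(5u + 2)·5 − (-18)·(u + 9)] / [5·(u + 9)] = 43(u + 4) / (5(u + 9)).
So |(5u + 2)/(u + 9) + 18/5| = 43|u + 4| / (5·|u + 9|).
Restrict δ ≤ 5/2. Then |u + 4| < 5/2 gives |u + 9| = |(u + 4) + 5| ≥ 5 − 5/2 = 5/2.
Hence |(5u + 2)/(u + 9) + 18/5| < 43|u + 4|/(5·(5/2)) = (86/25)|u + 4|, which is < ε once |u + 4| < (25/86)ε.
Take δ = min(5/2, (25/86)ε). Then 0 < |u + 4| < δ forces both bounds, so |(5u + 2)/(u + 9) + 18/5| < ε.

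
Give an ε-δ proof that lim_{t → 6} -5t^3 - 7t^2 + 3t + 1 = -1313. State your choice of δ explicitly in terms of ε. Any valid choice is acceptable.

δ = min(1, ε/723)

Let ε > 0. We want δ > 0 such that 0 < |t − 6| < δ implies |(-5t^3 - 7t^2 + 3t + 1) + 1313| < ε.
(-5t^3 - 7t^2 + 3t + 1) + 1313 = -5t^3 - 7t^2 + 3t + 1314 = (t − 6)(-5t^2 - 37t - 219).
So |(-5t^3 - 7t^2 + 3t + 1) + 1313| = |t − 6|·|-5t^2 - 37t - 219|.
Require δ ≤ 1. Then |t − 6| < 1 gives |t| < 7, and by the triangle inequality |-5t^2 - 37t - 219| ≤ 5·7^2 + 37·7 + 219 = 723.
Hence |(-5t^3 - 7t^2 + 3t + 1) + 1313| ≤ 723|t − 6| < ε provided |t − 6| < ε/723.
Take δ = min(1, ε/723). Then 0 < |t − 6| < δ gives both |t − 6| < 1 and |t − 6| < ε/723, so |(-5t^3 - 7t^2 + 3t + 1) + 1313| < ε.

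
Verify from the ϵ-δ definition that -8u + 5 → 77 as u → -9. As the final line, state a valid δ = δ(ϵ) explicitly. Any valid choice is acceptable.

δ = ϵ/8

Fix ϵ > 0. We need δ > 0 so that 0 < |u + 9| < δ implies |(-8u + 5) − 77| < ϵ.
Since (-8u + 5) − 77 = -8(u + 9), we have |(-8u + 5) − 77| = 8|u + 9|.
So 8|u + 9| < ϵ exactly when |u + 9| < ϵ/8.
Take δ = ϵ/8. If 0 < |u + 9| < δ then |(-8u + 5) − 77| = 8|u + 9| < 8·(ϵ/8) = ϵ.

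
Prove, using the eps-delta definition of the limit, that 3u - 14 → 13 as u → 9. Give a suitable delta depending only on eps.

delta = eps/3

Let eps > 0. We need delta > 0 so that 0 < |u − 9| < delta implies |(3u - 14) − 13| < eps.
Since (3u - 14) − 13 = 3(u − 9), we have |(3u - 14) − 13| = 3|u − 9|.
Thus it suffices that |u − 9| < eps/3.
Choosing delta = eps/3 gives |(3u - 14) − 13| = 3|u − 9| < eps whenever |u − 9| < delta.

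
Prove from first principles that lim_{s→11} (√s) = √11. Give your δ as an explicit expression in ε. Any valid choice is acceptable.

δ = min(11, √11·ε)

Fix ε > 0. We want δ > 0 such that 0 < |s − 11| < δ implies |√s − √11| < ε.
Multiplying by the conjugate, |√s − √11| = |s − 11|/(√s + √11).
Restrict δ ≤ 11 so that |s − 11| < 11 forces s > 0, and then √s + √11 > √11.
Hence |√s − √11| < |s − 11|/√11, which is < ε once |s − 11| < √11·ε.
Take δ = min(11, √11·ε). If 0 < |s − 11| < δ then s > 0 and |√s − √11| < |s − 11|/√11 < ε.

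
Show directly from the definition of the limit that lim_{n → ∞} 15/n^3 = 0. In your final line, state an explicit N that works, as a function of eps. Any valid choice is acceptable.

Let eps > 0. For n ≥ 1, |15/n^3 − 0| = 15/n^3.
15/n^3 < eps ⇔ n^3 > 15/eps ⇔ n > (15/eps)^{1/3}.
Take N = (15/eps)^{1/3}. Then n > N implies 15/n^3 < eps.

N = (15/eps)^{1/3}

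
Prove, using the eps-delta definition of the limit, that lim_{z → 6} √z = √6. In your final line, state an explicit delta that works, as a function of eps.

Let eps > 0 be given. We want delta > 0 such that 0 < |z − 6| < delta implies |√z − √6| < eps.
Multiplying by the conjugate, |√z − √6| = |z − 6|/(√z + √6).
Restrict delta ≤ 6 so that |z − 6| < 6 forces z > 0, and then √z + √6 > √6.
Hence |√z − √6| < |z − 6|/√6, which is < eps once |z − 6| < √6·eps.
Take delta = min(6, √6·eps). If 0 < |z − 6| < delta then z > 0 and |√z − √6| < |z − 6|/√6 < eps.

delta = min(6, √6·eps)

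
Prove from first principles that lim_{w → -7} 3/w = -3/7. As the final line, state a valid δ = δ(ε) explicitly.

Fix ε > 0. We seek δ > 0 such that 0 < |w + 7| < δ implies |3/w + 3/7| < ε.
|3/w + 3/7| = 3·|-7 − w|/(7·|w|) = 3|w + 7|/(7|w|).
Restrict δ ≤ 7/2. Then |w + 7| < 7/2 gives |w| > 7/2, so 7|w| > 49/2.
Then |3/w + 3/7| < 3|w + 7|/(49/2), which is < ε when |w + 7| < (49/6)ε.
Take δ = min(7/2, (49/6)ε). Then 0 < |w + 7| < δ gives both |w + 7| < 7/2 and |w + 7| < (49/6)ε, so |3/w + 3/7| < ε.

δ = min(7/2, (49/6)ε)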